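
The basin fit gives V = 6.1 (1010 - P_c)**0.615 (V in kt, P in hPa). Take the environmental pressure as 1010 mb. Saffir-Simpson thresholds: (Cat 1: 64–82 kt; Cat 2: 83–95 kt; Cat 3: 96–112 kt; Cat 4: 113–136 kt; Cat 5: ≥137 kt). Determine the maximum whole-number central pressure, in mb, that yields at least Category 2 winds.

Category 2 begins at V = 83 kt.
Required ΔP = (83/6.1)^(1/0.615) = 13.607^1.626 ≈ 69.74 mb.
P_c ≤ 1010 − 69.74 = 940.26, so the highest integer P_c is 940 mb.

940 mb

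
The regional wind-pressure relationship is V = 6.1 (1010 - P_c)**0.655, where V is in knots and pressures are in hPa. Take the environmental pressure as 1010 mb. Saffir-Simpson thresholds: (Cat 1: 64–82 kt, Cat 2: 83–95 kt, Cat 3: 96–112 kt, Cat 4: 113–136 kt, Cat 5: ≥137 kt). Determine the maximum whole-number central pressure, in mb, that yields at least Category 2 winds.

Category 2 begins at V = 83 kt.
Required ΔP = (83/6.1)^(1/0.655) = 13.607^1.527 ≈ 53.82 mb.
P_c ≤ 1010 − 53.82 = 956.18, so the highest integer P_c is 956 mb.

956 mb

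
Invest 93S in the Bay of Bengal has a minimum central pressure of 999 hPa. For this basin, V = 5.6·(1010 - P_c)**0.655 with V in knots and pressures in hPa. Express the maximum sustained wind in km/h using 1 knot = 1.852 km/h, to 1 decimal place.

ΔP = 1010 − 999 = 11 hPa.
V ≈ 5.6 × 11^0.655 = 5.6 × 4.810 ≈ 26.934 kt.
26.934 × 1.852 ≈ 49.88 km/h → 49.9 km/h.

49.9 km/h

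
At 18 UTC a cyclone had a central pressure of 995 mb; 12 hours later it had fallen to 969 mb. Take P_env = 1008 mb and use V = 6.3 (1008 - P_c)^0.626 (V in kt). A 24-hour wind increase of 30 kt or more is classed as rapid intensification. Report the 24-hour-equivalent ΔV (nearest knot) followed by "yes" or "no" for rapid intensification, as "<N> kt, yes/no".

62 kt, yes

V₁: ΔP = 13, V ≈ 6.3 × 13^0.626 ≈ 31.38 kt.
V₂: ΔP = 39, V ≈ 6.3 × 39^0.626 ≈ 62.42 kt.
ΔV over 12 h = 31.04 kt → 24 h equivalent = 31.04 × 24/12 ≈ 62.08 kt.
62 kt ≥ 30 kt ⇒ rapid intensification.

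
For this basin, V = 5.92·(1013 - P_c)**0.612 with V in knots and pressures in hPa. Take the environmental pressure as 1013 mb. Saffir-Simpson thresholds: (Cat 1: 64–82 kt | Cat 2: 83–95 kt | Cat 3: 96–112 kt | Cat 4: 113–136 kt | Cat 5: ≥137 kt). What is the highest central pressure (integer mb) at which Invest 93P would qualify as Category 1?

Category 1 begins at V = 64 kt.
Required ΔP = (64/5.92)^(1/0.612) = 10.811^1.634 ≈ 48.90 mb.
P_c ≤ 1013 − 48.90 = 964.10, so the highest integer P_c is 964 mb.

964 mb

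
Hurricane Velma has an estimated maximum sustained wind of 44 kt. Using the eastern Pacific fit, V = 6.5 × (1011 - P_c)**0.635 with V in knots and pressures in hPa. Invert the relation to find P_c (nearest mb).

ΔP = (V / 6.5)^(1/0.635) = (44/6.5)^1.575.
44/6.5 = 6.769; 6.769^1.575 ≈ 20.32 mb.
P_c = 1011 − 20.32 = 990.68 ≈ 991 mb.

991 mb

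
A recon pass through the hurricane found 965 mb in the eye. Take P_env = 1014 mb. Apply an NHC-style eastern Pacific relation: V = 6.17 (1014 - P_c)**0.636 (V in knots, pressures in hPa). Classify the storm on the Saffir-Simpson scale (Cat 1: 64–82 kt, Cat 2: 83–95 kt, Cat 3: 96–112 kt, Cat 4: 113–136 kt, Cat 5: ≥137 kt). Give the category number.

ΔP = 1014 − 965 = 49 mb.
V ≈ 6.17 × 49^0.636 = 6.17 × 11.88 ≈ 73 kt.
73 kt falls in the Category 1 band.

1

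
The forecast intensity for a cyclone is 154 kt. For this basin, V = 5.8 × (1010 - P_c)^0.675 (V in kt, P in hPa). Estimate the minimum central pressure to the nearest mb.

881 mb

ΔP = (V / 5.8)^(1/0.675) = (154/5.8)^1.481.
154/5.8 = 26.552; 26.552^1.481 ≈ 128.76 mb.
P_c = 1010 − 128.76 = 881.24 ≈ 881 mb.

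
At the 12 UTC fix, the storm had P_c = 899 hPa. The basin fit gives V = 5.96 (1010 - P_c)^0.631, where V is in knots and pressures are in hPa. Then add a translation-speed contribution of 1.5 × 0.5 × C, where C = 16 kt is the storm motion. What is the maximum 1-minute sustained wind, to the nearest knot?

128 kt

ΔP = 1010 − 899 = 111 hPa.
111^0.631 ≈ 19.525.
V ≈ 5.96 × 19.525 ≈ 116.4 kt.
Translation term: 1.5 × 0.5 × 16 = 12 kt.
Corrected V ≈ 128.4 kt → 128 kt.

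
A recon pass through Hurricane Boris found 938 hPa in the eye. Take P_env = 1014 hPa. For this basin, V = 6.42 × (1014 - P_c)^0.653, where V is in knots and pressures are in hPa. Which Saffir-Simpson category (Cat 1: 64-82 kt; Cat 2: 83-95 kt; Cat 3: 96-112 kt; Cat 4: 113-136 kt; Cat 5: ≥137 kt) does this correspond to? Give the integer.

ΔP = 1014 − 938 = 76 hPa.
V ≈ 6.42 × 76^0.653 = 6.42 × 16.91 ≈ 109 kt.
109 kt falls in the Category 3 band.

3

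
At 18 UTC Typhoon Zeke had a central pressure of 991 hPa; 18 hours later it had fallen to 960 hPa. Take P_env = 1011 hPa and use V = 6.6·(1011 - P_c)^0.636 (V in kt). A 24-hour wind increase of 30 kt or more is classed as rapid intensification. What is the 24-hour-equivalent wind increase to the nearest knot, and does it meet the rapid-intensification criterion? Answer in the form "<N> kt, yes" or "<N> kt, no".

V₁: ΔP = 20, V ≈ 6.6 × 20^0.636 ≈ 44.36 kt.
V₂: ΔP = 51, V ≈ 6.6 × 51^0.636 ≈ 80.46 kt.
ΔV over 18 h = 36.10 kt → 24 h equivalent = 36.10 × 24/18 ≈ 48.13 kt.
48 kt ≥ 30 kt ⇒ rapid intensification.

48 kt, yes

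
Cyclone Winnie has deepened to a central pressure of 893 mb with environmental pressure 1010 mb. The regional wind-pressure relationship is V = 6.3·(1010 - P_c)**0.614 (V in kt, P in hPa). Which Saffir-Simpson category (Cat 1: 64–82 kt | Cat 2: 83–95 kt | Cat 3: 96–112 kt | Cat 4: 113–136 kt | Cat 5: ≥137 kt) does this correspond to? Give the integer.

4

ΔP = 1010 − 893 = 117 mb.
V ≈ 6.3 × 117^0.614 = 6.3 × 18.62 ≈ 117 kt.
117 kt falls in the Category 4 band.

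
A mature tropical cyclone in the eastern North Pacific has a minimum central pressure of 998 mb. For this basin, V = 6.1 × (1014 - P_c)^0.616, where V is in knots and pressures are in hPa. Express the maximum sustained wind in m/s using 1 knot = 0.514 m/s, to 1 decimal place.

ΔP = 1014 − 998 = 16 mb.
V ≈ 6.1 × 16^0.616 = 6.1 × 5.517 ≈ 33.656 kt.
33.656 × 0.514 ≈ 17.30 m/s → 17.3 m/s.

17.3 m/s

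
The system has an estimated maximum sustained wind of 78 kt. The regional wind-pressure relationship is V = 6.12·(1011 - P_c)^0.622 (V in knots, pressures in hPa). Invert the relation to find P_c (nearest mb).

951 mb

ΔP = (V / 6.12)^(1/0.622) = (78/6.12)^1.608.
78/6.12 = 12.745; 12.745^1.608 ≈ 59.85 mb.
P_c = 1011 − 59.85 = 951.15 ≈ 951 mb.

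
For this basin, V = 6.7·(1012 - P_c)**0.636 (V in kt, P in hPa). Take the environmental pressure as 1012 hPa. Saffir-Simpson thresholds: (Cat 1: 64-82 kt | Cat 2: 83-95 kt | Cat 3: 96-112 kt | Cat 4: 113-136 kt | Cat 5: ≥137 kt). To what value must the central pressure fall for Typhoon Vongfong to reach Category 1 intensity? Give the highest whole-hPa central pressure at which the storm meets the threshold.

977 hPa

Category 1 begins at V = 64 kt.
Required ΔP = (64/6.7)^(1/0.636) = 9.552^1.572 ≈ 34.76 hPa.
P_c ≤ 1012 − 34.76 = 977.24, so the highest integer P_c is 977 hPa.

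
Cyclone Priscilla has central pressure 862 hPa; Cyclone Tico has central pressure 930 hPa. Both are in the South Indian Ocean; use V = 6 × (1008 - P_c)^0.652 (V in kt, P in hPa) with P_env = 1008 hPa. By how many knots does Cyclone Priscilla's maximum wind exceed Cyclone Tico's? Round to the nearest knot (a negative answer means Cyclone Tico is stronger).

Cyclone Priscilla: ΔP = 146; V ≈ 6 × 146^0.652 ≈ 154.64 kt.
Cyclone Tico: ΔP = 78; V ≈ 6 × 78^0.652 ≈ 102.75 kt.
Difference ≈ 154.64 − 102.75 = 51.89 → 52 kt.

52 kt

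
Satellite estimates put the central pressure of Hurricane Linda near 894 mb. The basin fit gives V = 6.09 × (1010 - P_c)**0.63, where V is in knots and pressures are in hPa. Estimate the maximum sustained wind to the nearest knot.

ΔP = 1010 − 894 = 116 mb.
116^0.63 ≈ 19.981.
V ≈ 6.09 × 19.981 ≈ 121.7 kt.

122 kt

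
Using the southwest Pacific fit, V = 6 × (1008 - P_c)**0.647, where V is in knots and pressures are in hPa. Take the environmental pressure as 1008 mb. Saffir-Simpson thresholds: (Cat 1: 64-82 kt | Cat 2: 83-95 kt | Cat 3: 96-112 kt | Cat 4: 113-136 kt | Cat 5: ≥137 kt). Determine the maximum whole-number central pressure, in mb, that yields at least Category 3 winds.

Category 3 begins at V = 96 kt.
Required ΔP = (96/6)^(1/0.647) = 16.000^1.546 ≈ 72.62 mb.
P_c ≤ 1008 − 72.62 = 935.38, so the highest integer P_c is 935 mb.

935 mb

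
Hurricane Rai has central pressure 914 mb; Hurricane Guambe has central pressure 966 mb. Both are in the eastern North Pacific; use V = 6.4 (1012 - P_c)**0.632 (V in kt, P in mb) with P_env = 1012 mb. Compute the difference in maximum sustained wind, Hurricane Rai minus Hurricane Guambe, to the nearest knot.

Hurricane Rai: ΔP = 98; V ≈ 6.4 × 98^0.632 ≈ 116.05 kt.
Hurricane Guambe: ΔP = 46; V ≈ 6.4 × 46^0.632 ≈ 71.95 kt.
Difference ≈ 116.05 − 71.95 = 44.10 → 44 kt.

44 kt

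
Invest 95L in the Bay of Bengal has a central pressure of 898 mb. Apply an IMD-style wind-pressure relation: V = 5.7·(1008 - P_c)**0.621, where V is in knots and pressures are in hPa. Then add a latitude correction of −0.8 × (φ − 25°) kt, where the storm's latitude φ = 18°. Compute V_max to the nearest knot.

111 kt

ΔP = 1008 − 898 = 110 mb.
110^0.621 ≈ 18.523.
V ≈ 5.7 × 18.523 ≈ 105.6 kt.
Latitude correction: −0.8 × (18 − 25) = 5.6 kt.
Corrected V ≈ 111.2 kt → 111 kt.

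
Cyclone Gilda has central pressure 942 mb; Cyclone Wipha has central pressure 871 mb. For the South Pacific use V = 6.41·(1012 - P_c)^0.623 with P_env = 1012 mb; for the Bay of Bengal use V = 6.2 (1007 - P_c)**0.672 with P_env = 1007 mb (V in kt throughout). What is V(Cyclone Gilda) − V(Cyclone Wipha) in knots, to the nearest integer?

Cyclone Gilda: ΔP = 70; V ≈ 6.41 × 70^0.623 ≈ 90.44 kt.
Cyclone Wipha: ΔP = 136; V ≈ 6.2 × 136^0.672 ≈ 168.32 kt.
Difference ≈ 90.44 − 168.32 = -77.88 → -78 kt.

-78 kt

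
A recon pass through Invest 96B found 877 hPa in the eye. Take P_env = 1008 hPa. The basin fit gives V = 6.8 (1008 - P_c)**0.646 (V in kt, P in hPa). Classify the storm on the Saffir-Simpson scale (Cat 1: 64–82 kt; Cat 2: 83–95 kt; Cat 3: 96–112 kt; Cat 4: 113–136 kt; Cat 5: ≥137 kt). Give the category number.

5

ΔP = 1008 − 877 = 131 hPa.
V ≈ 6.8 × 131^0.646 = 6.8 × 23.32 ≈ 159 kt.
159 kt falls in the Category 5 band.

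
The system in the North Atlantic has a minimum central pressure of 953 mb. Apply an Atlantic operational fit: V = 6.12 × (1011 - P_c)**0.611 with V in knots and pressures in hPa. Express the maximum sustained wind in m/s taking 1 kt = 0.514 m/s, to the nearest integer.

38 m/s

ΔP = 1011 − 953 = 58 mb.
V ≈ 6.12 × 58^0.611 = 6.12 × 11.952 ≈ 73.149 kt.
73.149 × 0.514 ≈ 37.60 m/s → 38 m/s.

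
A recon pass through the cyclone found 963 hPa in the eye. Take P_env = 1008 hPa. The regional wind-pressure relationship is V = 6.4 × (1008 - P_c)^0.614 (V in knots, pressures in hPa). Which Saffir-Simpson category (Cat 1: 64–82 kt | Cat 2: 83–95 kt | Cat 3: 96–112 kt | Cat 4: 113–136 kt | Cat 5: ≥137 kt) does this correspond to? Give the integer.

1

ΔP = 1008 − 963 = 45 hPa.
V ≈ 6.4 × 45^0.614 = 6.4 × 10.35 ≈ 66 kt.
66 kt falls in the Category 1 band.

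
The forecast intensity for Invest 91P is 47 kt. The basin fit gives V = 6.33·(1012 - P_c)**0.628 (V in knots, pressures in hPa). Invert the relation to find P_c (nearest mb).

ΔP = (V / 6.33)^(1/0.628) = (47/6.33)^1.592.
47/6.33 = 7.425; 7.425^1.592 ≈ 24.35 mb.
P_c = 1012 − 24.35 = 987.65 ≈ 988 mb.

988 mb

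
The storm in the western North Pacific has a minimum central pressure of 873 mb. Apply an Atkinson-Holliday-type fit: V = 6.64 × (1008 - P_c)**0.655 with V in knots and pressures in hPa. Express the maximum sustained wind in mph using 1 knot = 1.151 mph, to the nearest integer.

ΔP = 1008 − 873 = 135 mb.
V ≈ 6.64 × 135^0.655 = 6.64 × 24.852 ≈ 165.020 kt.
165.020 × 1.151 ≈ 189.94 mph → 190 mph.

190 mph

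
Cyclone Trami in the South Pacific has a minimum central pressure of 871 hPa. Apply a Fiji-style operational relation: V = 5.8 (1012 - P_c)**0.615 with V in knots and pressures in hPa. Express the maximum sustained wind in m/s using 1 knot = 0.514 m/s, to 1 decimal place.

ΔP = 1012 − 871 = 141 hPa.
V ≈ 5.8 × 141^0.615 = 5.8 × 20.978 ≈ 121.674 kt.
121.674 × 0.514 ≈ 62.54 m/s → 62.5 m/s.

62.5 m/s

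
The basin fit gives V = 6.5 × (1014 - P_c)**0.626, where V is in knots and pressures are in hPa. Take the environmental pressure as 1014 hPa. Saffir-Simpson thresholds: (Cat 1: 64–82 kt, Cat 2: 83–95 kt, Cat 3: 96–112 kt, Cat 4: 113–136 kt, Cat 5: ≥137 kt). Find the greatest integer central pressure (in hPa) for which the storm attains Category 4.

918 hPa

Category 4 begins at V = 113 kt.
Required ΔP = (113/6.5)^(1/0.626) = 17.385^1.597 ≈ 95.74 hPa.
P_c ≤ 1014 − 95.74 = 918.26, so the highest integer P_c is 918 hPa.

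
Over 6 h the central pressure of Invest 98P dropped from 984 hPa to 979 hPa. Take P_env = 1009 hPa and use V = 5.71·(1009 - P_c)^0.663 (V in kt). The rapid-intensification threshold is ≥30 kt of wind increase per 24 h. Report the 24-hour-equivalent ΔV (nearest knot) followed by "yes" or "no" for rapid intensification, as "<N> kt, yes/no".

25 kt, no

V₁: ΔP = 25, V ≈ 5.71 × 25^0.663 ≈ 48.25 kt.
V₂: ΔP = 30, V ≈ 5.71 × 30^0.663 ≈ 54.45 kt.
ΔV over 6 h = 6.20 kt → 24 h equivalent = 6.20 × 24/6 ≈ 24.80 kt.
25 kt < 30 kt ⇒ not rapid intensification.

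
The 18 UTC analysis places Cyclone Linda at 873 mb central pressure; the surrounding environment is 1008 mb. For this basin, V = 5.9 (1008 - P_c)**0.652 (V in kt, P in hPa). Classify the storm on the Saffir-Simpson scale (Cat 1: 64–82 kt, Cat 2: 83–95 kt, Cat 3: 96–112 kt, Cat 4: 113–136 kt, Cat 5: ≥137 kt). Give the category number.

5

ΔP = 1008 − 873 = 135 mb.
V ≈ 5.9 × 135^0.652 = 5.9 × 24.49 ≈ 144 kt.
144 kt falls in the Category 5 band.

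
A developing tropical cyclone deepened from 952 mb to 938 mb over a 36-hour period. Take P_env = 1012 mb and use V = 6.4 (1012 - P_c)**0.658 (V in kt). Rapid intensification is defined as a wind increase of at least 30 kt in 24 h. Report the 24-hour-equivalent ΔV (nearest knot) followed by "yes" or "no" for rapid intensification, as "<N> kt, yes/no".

V₁: ΔP = 60, V ≈ 6.4 × 60^0.658 ≈ 94.67 kt.
V₂: ΔP = 74, V ≈ 6.4 × 74^0.658 ≈ 108.68 kt.
ΔV over 36 h = 14.01 kt → 24 h equivalent = 14.01 × 24/36 ≈ 9.34 kt.
9 kt < 30 kt ⇒ not rapid intensification.

9 kt, no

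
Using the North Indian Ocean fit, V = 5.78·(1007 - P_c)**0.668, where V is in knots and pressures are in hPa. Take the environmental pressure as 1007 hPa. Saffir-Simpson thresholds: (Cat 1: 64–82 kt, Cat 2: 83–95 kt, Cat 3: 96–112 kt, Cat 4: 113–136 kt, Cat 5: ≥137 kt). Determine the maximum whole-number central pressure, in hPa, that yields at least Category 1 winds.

970 hPa

Category 1 begins at V = 64 kt.
Required ΔP = (64/5.78)^(1/0.668) = 11.073^1.497 ≈ 36.58 hPa.
P_c ≤ 1007 − 36.58 = 970.42, so the highest integer P_c is 970 hPa.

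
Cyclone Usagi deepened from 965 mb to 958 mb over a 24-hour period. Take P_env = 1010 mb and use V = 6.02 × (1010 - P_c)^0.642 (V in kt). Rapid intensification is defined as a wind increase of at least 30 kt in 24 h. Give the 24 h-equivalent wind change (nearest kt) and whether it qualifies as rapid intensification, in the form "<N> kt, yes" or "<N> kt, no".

V₁: ΔP = 45, V ≈ 6.02 × 45^0.642 ≈ 69.34 kt.
V₂: ΔP = 52, V ≈ 6.02 × 52^0.642 ≈ 76.08 kt.
ΔV over 24 h = 6.74 kt → 24 h equivalent = 6.74 × 24/24 ≈ 6.74 kt.
7 kt < 30 kt ⇒ not rapid intensification.

7 kt, no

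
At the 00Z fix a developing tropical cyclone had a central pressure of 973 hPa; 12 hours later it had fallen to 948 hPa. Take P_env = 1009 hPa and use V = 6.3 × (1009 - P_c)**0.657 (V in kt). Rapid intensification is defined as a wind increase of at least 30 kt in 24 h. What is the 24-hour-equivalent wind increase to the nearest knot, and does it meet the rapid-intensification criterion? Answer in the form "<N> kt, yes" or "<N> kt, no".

55 kt, yes

V₁: ΔP = 36, V ≈ 6.3 × 36^0.657 ≈ 66.35 kt.
V₂: ΔP = 61, V ≈ 6.3 × 61^0.657 ≈ 93.82 kt.
ΔV over 12 h = 27.47 kt → 24 h equivalent = 27.47 × 24/12 ≈ 54.94 kt.
55 kt ≥ 30 kt ⇒ rapid intensification.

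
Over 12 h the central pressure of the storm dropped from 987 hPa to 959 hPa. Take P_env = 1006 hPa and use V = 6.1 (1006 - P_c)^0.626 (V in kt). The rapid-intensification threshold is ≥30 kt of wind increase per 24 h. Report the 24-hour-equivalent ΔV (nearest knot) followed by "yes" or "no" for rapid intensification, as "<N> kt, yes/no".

59 kt, yes

V₁: ΔP = 19, V ≈ 6.1 × 19^0.626 ≈ 38.53 kt.
V₂: ΔP = 47, V ≈ 6.1 × 47^0.626 ≈ 67.93 kt.
ΔV over 12 h = 29.40 kt → 24 h equivalent = 29.40 × 24/12 ≈ 58.80 kt.
59 kt ≥ 30 kt ⇒ rapid intensification.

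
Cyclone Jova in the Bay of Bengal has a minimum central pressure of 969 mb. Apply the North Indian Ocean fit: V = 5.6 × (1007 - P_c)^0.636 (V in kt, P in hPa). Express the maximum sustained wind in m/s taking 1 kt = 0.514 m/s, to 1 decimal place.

ΔP = 1007 − 969 = 38 mb.
V ≈ 5.6 × 38^0.636 = 5.6 × 10.110 ≈ 56.615 kt.
56.615 × 0.514 ≈ 29.10 m/s → 29.1 m/s.

29.1 m/s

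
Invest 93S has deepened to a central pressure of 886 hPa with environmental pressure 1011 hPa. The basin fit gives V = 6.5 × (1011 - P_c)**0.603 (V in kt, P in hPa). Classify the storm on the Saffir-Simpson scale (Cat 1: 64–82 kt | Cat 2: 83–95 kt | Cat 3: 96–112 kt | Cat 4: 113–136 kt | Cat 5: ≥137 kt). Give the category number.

4

ΔP = 1011 − 886 = 125 hPa.
V ≈ 6.5 × 125^0.603 = 6.5 × 18.38 ≈ 119 kt.
119 kt falls in the Category 4 band.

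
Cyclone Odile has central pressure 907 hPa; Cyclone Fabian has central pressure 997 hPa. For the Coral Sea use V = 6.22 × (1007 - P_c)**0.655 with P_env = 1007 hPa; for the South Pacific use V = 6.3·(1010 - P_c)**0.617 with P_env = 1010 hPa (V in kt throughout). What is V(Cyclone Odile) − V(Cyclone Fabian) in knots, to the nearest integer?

96 kt

Cyclone Odile: ΔP = 100; V ≈ 6.22 × 100^0.655 ≈ 127.00 kt.
Cyclone Fabian: ΔP = 13; V ≈ 6.3 × 13^0.617 ≈ 30.67 kt.
Difference ≈ 127.00 − 30.67 = 96.33 → 96 kt.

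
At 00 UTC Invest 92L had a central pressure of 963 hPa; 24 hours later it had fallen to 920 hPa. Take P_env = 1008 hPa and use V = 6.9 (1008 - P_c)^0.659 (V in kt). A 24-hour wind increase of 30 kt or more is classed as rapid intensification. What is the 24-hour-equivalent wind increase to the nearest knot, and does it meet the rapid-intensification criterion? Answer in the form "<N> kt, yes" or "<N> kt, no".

V₁: ΔP = 45, V ≈ 6.9 × 45^0.659 ≈ 84.78 kt.
V₂: ΔP = 88, V ≈ 6.9 × 88^0.659 ≈ 131.91 kt.
ΔV over 24 h = 47.13 kt → 24 h equivalent = 47.13 × 24/24 ≈ 47.13 kt.
47 kt ≥ 30 kt ⇒ rapid intensification.

47 kt, yes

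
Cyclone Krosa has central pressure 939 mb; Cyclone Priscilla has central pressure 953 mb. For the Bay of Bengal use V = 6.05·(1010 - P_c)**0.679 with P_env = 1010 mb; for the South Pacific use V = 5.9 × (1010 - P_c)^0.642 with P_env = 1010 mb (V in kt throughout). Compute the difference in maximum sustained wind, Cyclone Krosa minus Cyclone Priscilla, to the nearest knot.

Cyclone Krosa: ΔP = 71; V ≈ 6.05 × 71^0.679 ≈ 109.34 kt.
Cyclone Priscilla: ΔP = 57; V ≈ 5.9 × 57^0.642 ≈ 79.09 kt.
Difference ≈ 109.34 − 79.09 = 30.25 → 30 kt.

30 kt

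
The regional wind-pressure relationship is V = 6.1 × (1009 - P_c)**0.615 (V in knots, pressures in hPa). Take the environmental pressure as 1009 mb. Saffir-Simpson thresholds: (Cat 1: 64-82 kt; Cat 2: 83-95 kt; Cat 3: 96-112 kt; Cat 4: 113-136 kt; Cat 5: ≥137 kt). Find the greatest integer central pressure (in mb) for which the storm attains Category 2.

939 mb

Category 2 begins at V = 83 kt.
Required ΔP = (83/6.1)^(1/0.615) = 13.607^1.626 ≈ 69.74 mb.
P_c ≤ 1009 − 69.74 = 939.26, so the highest integer P_c is 939 mb.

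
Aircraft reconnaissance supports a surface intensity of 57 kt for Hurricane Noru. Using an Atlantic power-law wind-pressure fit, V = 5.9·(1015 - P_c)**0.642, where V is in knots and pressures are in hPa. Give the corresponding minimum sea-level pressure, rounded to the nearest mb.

ΔP = (V / 5.9)^(1/0.642) = (57/5.9)^1.558.
57/5.9 = 9.661; 9.661^1.558 ≈ 34.22 mb.
P_c = 1015 − 34.22 = 980.78 ≈ 981 mb.

981 mb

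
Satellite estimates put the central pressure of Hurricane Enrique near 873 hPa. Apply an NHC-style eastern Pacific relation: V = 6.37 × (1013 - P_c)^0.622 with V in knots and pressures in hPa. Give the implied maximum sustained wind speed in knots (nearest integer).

ΔP = 1013 − 873 = 140 hPa.
140^0.622 ≈ 21.622.
V ≈ 6.37 × 21.622 ≈ 137.7 kt.

138 kt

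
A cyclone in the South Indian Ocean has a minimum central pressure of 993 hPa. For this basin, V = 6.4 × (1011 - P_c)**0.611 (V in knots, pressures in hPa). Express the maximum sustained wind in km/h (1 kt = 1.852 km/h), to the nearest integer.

69 km/h

ΔP = 1011 − 993 = 18 hPa.
V ≈ 6.4 × 18^0.611 = 6.4 × 5.848 ≈ 37.424 kt.
37.424 × 1.852 ≈ 69.31 km/h → 69 km/h.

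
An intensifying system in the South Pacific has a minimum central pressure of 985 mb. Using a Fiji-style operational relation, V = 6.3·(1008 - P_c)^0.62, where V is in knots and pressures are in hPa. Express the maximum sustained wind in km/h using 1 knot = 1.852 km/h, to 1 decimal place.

ΔP = 1008 − 985 = 23 mb.
V ≈ 6.3 × 23^0.62 = 6.3 × 6.987 ≈ 44.016 kt.
44.016 × 1.852 ≈ 81.52 km/h → 81.5 km/h.

81.5 km/h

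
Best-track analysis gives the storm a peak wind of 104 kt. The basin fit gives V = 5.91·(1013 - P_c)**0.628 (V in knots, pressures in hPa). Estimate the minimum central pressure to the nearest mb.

ΔP = (V / 5.91)^(1/0.628) = (104/5.91)^1.592.
104/5.91 = 17.597; 17.597^1.592 ≈ 96.20 mb.
P_c = 1013 − 96.20 = 916.80 ≈ 917 mb.

917 mb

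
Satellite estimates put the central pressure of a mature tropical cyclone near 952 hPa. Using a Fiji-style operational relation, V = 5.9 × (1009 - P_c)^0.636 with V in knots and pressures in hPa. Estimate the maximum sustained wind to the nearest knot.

ΔP = 1009 − 952 = 57 hPa.
57^0.636 ≈ 13.084.
V ≈ 5.9 × 13.084 ≈ 77.2 kt.

77 kt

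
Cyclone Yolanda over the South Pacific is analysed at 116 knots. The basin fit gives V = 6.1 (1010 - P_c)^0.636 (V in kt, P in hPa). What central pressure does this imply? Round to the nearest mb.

907 mb

ΔP = (V / 6.1)^(1/0.636) = (116/6.1)^1.572.
116/6.1 = 19.016; 19.016^1.572 ≈ 102.61 mb.
P_c = 1010 − 102.61 = 907.39 ≈ 907 mb.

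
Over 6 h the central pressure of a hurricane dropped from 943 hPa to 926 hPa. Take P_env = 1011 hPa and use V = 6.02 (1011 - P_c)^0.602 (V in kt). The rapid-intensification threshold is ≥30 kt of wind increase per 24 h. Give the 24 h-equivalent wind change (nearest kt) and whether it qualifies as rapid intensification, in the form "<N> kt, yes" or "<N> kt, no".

V₁: ΔP = 68, V ≈ 6.02 × 68^0.602 ≈ 76.34 kt.
V₂: ΔP = 85, V ≈ 6.02 × 85^0.602 ≈ 87.32 kt.
ΔV over 6 h = 10.98 kt → 24 h equivalent = 10.98 × 24/6 ≈ 43.92 kt.
44 kt ≥ 30 kt ⇒ rapid intensification.

44 kt, yes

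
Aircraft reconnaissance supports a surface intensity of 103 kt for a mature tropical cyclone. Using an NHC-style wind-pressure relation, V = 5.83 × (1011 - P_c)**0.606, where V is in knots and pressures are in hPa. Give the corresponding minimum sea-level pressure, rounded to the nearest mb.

897 mb

ΔP = (V / 5.83)^(1/0.606) = (103/5.83)^1.650.
103/5.83 = 17.667; 17.667^1.650 ≈ 114.30 mb.
P_c = 1011 − 114.30 = 896.70 ≈ 897 mb.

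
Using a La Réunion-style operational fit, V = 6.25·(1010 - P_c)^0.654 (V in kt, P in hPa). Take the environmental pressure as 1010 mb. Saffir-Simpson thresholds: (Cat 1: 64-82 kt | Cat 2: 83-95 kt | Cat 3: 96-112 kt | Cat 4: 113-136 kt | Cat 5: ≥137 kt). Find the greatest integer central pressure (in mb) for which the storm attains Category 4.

Category 4 begins at V = 113 kt.
Required ΔP = (113/6.25)^(1/0.654) = 18.080^1.529 ≈ 83.62 mb.
P_c ≤ 1010 − 83.62 = 926.38, so the highest integer P_c is 926 mb.

926 mb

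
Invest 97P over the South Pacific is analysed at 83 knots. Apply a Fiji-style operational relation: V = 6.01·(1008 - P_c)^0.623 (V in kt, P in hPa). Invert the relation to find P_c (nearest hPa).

ΔP = (V / 6.01)^(1/0.623) = (83/6.01)^1.605.
83/6.01 = 13.810; 13.810^1.605 ≈ 67.64 hPa.
P_c = 1008 − 67.64 = 940.36 ≈ 940 hPa.

940 hPa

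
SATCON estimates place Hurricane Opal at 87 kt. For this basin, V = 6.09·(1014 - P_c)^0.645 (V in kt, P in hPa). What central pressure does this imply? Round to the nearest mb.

ΔP = (V / 6.09)^(1/0.645) = (87/6.09)^1.550.
87/6.09 = 14.286; 14.286^1.550 ≈ 61.74 mb.
P_c = 1014 − 61.74 = 952.26 ≈ 952 mb.

952 mb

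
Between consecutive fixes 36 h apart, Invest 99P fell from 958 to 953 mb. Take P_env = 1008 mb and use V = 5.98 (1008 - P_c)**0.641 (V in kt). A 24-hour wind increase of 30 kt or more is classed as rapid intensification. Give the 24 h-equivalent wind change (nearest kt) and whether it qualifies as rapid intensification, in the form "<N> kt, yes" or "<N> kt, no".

V₁: ΔP = 50, V ≈ 5.98 × 50^0.641 ≈ 73.41 kt.
V₂: ΔP = 55, V ≈ 5.98 × 55^0.641 ≈ 78.03 kt.
ΔV over 36 h = 4.62 kt → 24 h equivalent = 4.62 × 24/36 ≈ 3.08 kt.
3 kt < 30 kt ⇒ not rapid intensification.

3 kt, no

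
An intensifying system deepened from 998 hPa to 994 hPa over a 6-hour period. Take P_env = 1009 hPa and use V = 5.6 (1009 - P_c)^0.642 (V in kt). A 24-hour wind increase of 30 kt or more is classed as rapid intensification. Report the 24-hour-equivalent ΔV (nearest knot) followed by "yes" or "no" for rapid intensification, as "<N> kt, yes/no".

23 kt, no

V₁: ΔP = 11, V ≈ 5.6 × 11^0.642 ≈ 26.11 kt.
V₂: ΔP = 15, V ≈ 5.6 × 15^0.642 ≈ 31.86 kt.
ΔV over 6 h = 5.75 kt → 24 h equivalent = 5.75 × 24/6 ≈ 23.00 kt.
23 kt < 30 kt ⇒ not rapid intensification.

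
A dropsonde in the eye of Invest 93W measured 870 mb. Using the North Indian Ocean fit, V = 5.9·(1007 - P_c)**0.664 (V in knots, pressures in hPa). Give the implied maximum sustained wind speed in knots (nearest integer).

155 kt

ΔP = 1007 − 870 = 137 mb.
137^0.664 ≈ 26.229.
V ≈ 5.9 × 26.229 ≈ 154.8 kt.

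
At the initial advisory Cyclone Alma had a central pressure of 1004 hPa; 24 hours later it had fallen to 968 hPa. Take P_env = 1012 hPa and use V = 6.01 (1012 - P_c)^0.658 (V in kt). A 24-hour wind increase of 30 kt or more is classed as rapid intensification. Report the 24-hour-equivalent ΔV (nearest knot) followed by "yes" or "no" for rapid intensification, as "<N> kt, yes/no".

49 kt, yes

V₁: ΔP = 8, V ≈ 6.01 × 8^0.658 ≈ 23.61 kt.
V₂: ΔP = 44, V ≈ 6.01 × 44^0.658 ≈ 72.49 kt.
ΔV over 24 h = 48.88 kt → 24 h equivalent = 48.88 × 24/24 ≈ 48.88 kt.
49 kt ≥ 30 kt ⇒ rapid intensification.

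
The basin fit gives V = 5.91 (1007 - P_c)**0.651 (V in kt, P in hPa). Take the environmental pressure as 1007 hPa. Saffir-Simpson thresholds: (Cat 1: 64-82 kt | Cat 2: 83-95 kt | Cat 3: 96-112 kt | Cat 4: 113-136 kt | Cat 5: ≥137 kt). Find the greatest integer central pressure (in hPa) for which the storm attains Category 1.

968 hPa

Category 1 begins at V = 64 kt.
Required ΔP = (64/5.91)^(1/0.651) = 10.829^1.536 ≈ 38.84 hPa.
P_c ≤ 1007 − 38.84 = 968.16, so the highest integer P_c is 968 hPa.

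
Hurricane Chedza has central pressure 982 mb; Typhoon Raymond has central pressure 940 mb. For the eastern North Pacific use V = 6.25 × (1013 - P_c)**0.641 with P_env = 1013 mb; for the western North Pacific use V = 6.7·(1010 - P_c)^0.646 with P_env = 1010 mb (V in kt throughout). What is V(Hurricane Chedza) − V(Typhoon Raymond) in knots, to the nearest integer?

-48 kt

Hurricane Chedza: ΔP = 31; V ≈ 6.25 × 31^0.641 ≈ 56.47 kt.
Typhoon Raymond: ΔP = 70; V ≈ 6.7 × 70^0.646 ≈ 104.23 kt.
Difference ≈ 56.47 − 104.23 = -47.76 → -48 kt.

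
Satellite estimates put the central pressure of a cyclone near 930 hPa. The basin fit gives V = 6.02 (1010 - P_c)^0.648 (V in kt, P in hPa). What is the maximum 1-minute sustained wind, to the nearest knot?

ΔP = 1010 − 930 = 80 hPa.
80^0.648 ≈ 17.108.
V ≈ 6.02 × 17.108 ≈ 103.0 kt.

103 kt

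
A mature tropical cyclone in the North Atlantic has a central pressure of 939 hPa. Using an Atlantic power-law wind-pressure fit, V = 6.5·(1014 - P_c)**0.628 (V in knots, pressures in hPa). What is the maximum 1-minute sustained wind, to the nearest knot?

ΔP = 1014 − 939 = 75 hPa.
75^0.628 ≈ 15.050.
V ≈ 6.5 × 15.050 ≈ 97.8 kt.

98 kt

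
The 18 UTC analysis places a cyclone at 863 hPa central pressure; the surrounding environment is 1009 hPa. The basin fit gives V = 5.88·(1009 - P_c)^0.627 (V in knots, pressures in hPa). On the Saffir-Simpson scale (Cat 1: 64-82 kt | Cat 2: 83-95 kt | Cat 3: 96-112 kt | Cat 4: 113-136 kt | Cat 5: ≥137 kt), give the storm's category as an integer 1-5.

4

ΔP = 1009 − 863 = 146 hPa.
V ≈ 5.88 × 146^0.627 = 5.88 × 22.75 ≈ 134 kt.
134 kt falls in the Category 4 band.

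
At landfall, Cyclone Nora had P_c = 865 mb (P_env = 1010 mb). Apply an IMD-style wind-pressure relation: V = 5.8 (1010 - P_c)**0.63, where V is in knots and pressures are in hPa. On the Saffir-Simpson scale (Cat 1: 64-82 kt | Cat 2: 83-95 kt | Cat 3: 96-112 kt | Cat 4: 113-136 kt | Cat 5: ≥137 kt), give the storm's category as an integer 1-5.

4

ΔP = 1010 − 865 = 145 mb.
V ≈ 5.8 × 145^0.63 = 5.8 × 23.00 ≈ 133 kt.
133 kt falls in the Category 4 band.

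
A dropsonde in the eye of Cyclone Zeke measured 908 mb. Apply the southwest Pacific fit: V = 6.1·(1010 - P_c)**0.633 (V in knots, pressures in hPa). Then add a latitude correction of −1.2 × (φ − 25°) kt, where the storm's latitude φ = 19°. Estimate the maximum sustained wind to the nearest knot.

121 kt

ΔP = 1010 − 908 = 102 mb.
102^0.633 ≈ 18.683.
V ≈ 6.1 × 18.683 ≈ 114.0 kt.
Latitude correction: −1.2 × (19 − 25) = 7.2 kt.
Corrected V ≈ 121.2 kt → 121 kt.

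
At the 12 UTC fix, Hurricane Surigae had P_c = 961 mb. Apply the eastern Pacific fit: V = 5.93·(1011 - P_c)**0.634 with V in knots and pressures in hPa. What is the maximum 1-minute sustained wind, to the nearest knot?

71 kt

ΔP = 1011 − 961 = 50 mb.
50^0.634 ≈ 11.944.
V ≈ 5.93 × 11.944 ≈ 70.8 kt.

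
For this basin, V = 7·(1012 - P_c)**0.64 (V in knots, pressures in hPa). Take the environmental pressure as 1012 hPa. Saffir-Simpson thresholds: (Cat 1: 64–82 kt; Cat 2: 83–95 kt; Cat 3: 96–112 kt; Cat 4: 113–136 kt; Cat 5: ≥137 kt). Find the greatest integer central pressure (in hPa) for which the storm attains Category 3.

952 hPa

Category 3 begins at V = 96 kt.
Required ΔP = (96/7)^(1/0.64) = 13.714^1.562 ≈ 59.82 hPa.
P_c ≤ 1012 − 59.82 = 952.18, so the highest integer P_c is 952 hPa.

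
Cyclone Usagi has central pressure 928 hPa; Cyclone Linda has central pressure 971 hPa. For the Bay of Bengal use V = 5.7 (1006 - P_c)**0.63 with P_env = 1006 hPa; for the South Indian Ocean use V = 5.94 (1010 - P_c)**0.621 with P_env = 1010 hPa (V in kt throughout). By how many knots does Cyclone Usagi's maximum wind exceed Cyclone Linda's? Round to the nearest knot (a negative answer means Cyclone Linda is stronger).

Cyclone Usagi: ΔP = 78; V ≈ 5.7 × 78^0.63 ≈ 88.69 kt.
Cyclone Linda: ΔP = 39; V ≈ 5.94 × 39^0.621 ≈ 57.79 kt.
Difference ≈ 88.69 − 57.79 = 30.90 → 31 kt.

31 kt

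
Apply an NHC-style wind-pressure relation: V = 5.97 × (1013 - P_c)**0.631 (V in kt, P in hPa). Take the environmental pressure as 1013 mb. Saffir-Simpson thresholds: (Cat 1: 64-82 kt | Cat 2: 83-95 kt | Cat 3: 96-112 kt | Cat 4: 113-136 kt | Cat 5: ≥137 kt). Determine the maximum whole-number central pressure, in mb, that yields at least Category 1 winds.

Category 1 begins at V = 64 kt.
Required ΔP = (64/5.97)^(1/0.631) = 10.720^1.585 ≈ 42.92 mb.
P_c ≤ 1013 − 42.92 = 970.08, so the highest integer P_c is 970 mb.

970 mb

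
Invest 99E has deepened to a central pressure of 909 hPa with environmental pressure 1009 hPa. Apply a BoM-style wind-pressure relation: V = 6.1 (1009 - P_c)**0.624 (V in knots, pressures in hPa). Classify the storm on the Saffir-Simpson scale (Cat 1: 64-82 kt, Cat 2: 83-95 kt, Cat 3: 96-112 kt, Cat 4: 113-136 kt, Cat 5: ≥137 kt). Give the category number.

3

ΔP = 1009 − 909 = 100 hPa.
V ≈ 6.1 × 100^0.624 = 6.1 × 17.70 ≈ 108 kt.
108 kt falls in the Category 3 band.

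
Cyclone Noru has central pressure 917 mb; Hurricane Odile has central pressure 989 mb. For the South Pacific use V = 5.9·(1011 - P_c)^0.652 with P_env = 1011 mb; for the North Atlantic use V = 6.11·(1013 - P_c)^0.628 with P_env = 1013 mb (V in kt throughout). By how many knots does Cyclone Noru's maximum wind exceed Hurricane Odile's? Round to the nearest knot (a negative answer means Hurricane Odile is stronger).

Cyclone Noru: ΔP = 94; V ≈ 5.9 × 94^0.652 ≈ 114.11 kt.
Hurricane Odile: ΔP = 24; V ≈ 6.11 × 24^0.628 ≈ 44.96 kt.
Difference ≈ 114.11 − 44.96 = 69.15 → 69 kt.

69 kt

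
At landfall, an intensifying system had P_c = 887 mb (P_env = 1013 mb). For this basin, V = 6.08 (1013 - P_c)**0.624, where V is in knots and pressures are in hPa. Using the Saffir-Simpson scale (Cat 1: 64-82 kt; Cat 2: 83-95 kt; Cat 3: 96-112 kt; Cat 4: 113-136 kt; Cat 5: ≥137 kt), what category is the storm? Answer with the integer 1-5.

ΔP = 1013 − 887 = 126 mb.
V ≈ 6.08 × 126^0.624 = 6.08 × 20.45 ≈ 124 kt.
124 kt falls in the Category 4 band.

4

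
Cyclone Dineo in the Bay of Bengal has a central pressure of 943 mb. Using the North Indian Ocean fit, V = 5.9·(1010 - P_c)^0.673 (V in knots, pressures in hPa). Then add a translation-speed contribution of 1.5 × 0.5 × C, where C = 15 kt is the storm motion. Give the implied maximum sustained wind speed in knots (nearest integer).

ΔP = 1010 − 943 = 67 mb.
67^0.673 ≈ 16.941.
V ≈ 5.9 × 16.941 ≈ 100.0 kt.
Translation term: 1.5 × 0.5 × 15 = 11.25 kt.
Corrected V ≈ 111.25 kt → 111 kt.

111 kt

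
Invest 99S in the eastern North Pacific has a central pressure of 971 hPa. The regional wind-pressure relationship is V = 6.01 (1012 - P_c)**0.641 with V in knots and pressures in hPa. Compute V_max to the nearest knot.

ΔP = 1012 − 971 = 41 hPa.
41^0.641 ≈ 10.809.
V ≈ 6.01 × 10.809 ≈ 65.0 kt.

65 kt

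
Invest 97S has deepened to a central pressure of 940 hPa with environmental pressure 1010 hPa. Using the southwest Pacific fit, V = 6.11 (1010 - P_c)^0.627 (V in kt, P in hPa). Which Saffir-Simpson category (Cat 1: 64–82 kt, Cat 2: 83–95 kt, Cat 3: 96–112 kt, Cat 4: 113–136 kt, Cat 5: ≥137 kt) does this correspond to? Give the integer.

ΔP = 1010 − 940 = 70 hPa.
V ≈ 6.11 × 70^0.627 = 6.11 × 14.35 ≈ 88 kt.
88 kt falls in the Category 2 band.

2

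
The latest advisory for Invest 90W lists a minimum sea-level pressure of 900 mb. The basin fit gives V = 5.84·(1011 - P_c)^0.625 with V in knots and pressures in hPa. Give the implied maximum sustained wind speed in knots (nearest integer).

111 kt

ΔP = 1011 − 900 = 111 mb.
111^0.625 ≈ 18.981.
V ≈ 5.84 × 18.981 ≈ 110.9 kt.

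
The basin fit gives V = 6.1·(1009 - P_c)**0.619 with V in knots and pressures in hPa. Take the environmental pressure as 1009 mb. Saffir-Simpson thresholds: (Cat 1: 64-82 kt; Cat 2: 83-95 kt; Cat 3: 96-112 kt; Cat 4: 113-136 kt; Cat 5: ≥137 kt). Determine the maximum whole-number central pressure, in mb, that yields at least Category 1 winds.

964 mb

Category 1 begins at V = 64 kt.
Required ΔP = (64/6.1)^(1/0.619) = 10.492^1.616 ≈ 44.59 mb.
P_c ≤ 1009 − 44.59 = 964.41, so the highest integer P_c is 964 mb.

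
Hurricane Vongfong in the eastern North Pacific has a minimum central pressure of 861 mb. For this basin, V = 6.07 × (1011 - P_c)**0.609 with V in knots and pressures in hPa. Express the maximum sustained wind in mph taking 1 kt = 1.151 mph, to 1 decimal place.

ΔP = 1011 − 861 = 150 mb.
V ≈ 6.07 × 150^0.609 = 6.07 × 21.147 ≈ 128.360 kt.
128.360 × 1.151 ≈ 147.74 mph → 147.7 mph.

147.7 mph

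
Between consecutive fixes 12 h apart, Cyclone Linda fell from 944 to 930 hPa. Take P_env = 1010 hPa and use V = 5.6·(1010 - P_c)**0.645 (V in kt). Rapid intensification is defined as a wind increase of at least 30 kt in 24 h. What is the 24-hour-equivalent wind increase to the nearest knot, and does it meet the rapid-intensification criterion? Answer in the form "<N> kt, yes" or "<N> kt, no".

22 kt, no

V₁: ΔP = 66, V ≈ 5.6 × 66^0.645 ≈ 83.52 kt.
V₂: ΔP = 80, V ≈ 5.6 × 80^0.645 ≈ 94.55 kt.
ΔV over 12 h = 11.03 kt → 24 h equivalent = 11.03 × 24/12 ≈ 22.06 kt.
22 kt < 30 kt ⇒ not rapid intensification.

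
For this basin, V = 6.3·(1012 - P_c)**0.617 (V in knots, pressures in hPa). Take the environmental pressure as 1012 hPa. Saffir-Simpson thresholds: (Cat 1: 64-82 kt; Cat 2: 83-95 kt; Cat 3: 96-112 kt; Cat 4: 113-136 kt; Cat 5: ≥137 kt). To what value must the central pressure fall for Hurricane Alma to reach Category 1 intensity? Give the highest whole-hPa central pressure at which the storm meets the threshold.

Category 1 begins at V = 64 kt.
Required ΔP = (64/6.3)^(1/0.617) = 10.159^1.621 ≈ 42.84 hPa.
P_c ≤ 1012 − 42.84 = 969.16, so the highest integer P_c is 969 hPa.

969 hPa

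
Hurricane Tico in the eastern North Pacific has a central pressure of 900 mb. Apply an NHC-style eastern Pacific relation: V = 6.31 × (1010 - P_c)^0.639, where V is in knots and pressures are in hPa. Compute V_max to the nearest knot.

ΔP = 1010 − 900 = 110 mb.
110^0.639 ≈ 20.158.
V ≈ 6.31 × 20.158 ≈ 127.2 kt.

127 kt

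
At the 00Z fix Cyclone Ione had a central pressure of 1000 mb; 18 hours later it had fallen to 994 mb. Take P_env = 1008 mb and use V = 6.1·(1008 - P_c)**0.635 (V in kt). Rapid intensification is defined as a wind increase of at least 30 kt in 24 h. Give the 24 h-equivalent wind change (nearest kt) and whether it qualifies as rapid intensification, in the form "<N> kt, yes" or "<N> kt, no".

V₁: ΔP = 8, V ≈ 6.1 × 8^0.635 ≈ 22.85 kt.
V₂: ΔP = 14, V ≈ 6.1 × 14^0.635 ≈ 32.59 kt.
ΔV over 18 h = 9.74 kt → 24 h equivalent = 9.74 × 24/18 ≈ 12.99 kt.
13 kt < 30 kt ⇒ not rapid intensification.

13 kt, no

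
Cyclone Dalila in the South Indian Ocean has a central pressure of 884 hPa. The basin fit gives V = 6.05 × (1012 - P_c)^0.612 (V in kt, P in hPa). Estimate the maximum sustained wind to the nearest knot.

118 kt

ΔP = 1012 − 884 = 128 hPa.
128^0.612 ≈ 19.481.
V ≈ 6.05 × 19.481 ≈ 117.9 kt.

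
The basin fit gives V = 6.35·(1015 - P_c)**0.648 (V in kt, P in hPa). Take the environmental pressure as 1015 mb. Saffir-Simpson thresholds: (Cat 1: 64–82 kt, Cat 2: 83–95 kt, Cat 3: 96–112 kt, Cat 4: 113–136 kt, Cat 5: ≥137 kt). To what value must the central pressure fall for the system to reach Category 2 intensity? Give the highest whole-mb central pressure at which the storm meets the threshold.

962 mb

Category 2 begins at V = 83 kt.
Required ΔP = (83/6.35)^(1/0.648) = 13.071^1.543 ≈ 52.81 mb.
P_c ≤ 1015 − 52.81 = 962.19, so the highest integer P_c is 962 mb.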